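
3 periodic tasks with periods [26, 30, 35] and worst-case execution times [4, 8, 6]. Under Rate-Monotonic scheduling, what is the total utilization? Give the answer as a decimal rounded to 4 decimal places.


Compute individual utilizations (exact fractions):
  Task 1: C/T = 4/26 = 2/13 (approx. 0.1538)
  Task 2: C/T = 8/30 = 4/15 (approx. 0.2667)
  Task 3: C/T = 6/35 (approx. 0.1714)
Total utilization U = 2/13 + 4/15 + 6/35 = 808/1365
Rounded to 4 decimal places: U = 0.5919
RM (Liu & Layland) bound for 3 tasks = 0.779763; compare with U = 808/1365 (approx. 0.591941)
U <= bound, so schedulable by RM sufficient condition.

0.5919


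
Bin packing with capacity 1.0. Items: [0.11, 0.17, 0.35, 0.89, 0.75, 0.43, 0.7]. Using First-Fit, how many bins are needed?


Place items sequentially using First-Fit:
  Item 0.11 -> new Bin 1
  Item 0.17 -> Bin 1 (now 0.28)
  Item 0.35 -> Bin 1 (now 0.63)
  Item 0.89 -> new Bin 2
  Item 0.75 -> new Bin 3
  Item 0.43 -> new Bin 4
  Item 0.7 -> new Bin 5
Total bins used = 5

5


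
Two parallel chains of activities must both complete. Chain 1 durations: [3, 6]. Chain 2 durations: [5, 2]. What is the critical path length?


Path A total = 3 + 6 = 9
Path B total = 5 + 2 = 7
Critical path = longest path = max(9, 7) = 9

9


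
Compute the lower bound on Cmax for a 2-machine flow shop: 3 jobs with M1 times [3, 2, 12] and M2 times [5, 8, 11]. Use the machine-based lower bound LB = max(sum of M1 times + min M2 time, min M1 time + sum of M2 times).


LB1 = sum(M1 times) + min(M2 times) = 17 + 5 = 22
LB2 = min(M1 times) + sum(M2 times) = 2 + 24 = 26
Lower bound = max(LB1, LB2) = max(22, 26) = 26

26


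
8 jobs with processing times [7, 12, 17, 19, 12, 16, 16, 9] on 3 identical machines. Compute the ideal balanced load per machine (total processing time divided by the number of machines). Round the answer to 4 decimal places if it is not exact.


Total processing time = 7 + 12 + 17 + 19 + 12 + 16 + 16 + 9 = 108
Number of machines = 3
Ideal balanced load = 108 / 3 = 36.0

36.0


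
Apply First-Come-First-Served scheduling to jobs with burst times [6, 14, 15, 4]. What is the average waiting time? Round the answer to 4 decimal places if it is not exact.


FCFS order (as given): [6, 14, 15, 4]
Waiting times:
  Job 1: wait = 0
  Job 2: wait = 6
  Job 3: wait = 20
  Job 4: wait = 35
Sum of waiting times = 61
Average waiting time = 61/4 = 15.25

15.25


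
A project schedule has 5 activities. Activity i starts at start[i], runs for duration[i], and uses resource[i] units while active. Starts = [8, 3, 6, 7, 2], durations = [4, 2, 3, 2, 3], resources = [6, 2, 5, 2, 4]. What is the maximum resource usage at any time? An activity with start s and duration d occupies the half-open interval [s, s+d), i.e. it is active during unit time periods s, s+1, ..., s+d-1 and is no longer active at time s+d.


Each activity i is active on [start_i, start_i + duration_i).
Compute total resource usage per time slot:
  t=0: active resources = [], total = 0
  t=1: active resources = [], total = 0
  t=2: active resources = [4], total = 4
  t=3: active resources = [2, 4], total = 6
  t=4: active resources = [2, 4], total = 6
  t=5: active resources = [], total = 0
  t=6: active resources = [5], total = 5
  t=7: active resources = [5, 2], total = 7
  t=8: active resources = [6, 5, 2], total = 13
  t=9: active resources = [6], total = 6
  t=10: active resources = [6], total = 6
  t=11: active resources = [6], total = 6
Peak resource demand = 13

13


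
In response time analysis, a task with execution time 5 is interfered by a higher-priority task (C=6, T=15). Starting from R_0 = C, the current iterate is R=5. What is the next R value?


R_next = C + ceil(R_prev / T_hp) * C_hp
ceil(5 / 15) = ceil(0.3333) = 1
Interference = 1 * 6 = 6
R_next = 5 + 6 = 11

11


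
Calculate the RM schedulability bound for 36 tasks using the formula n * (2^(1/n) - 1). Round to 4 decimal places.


Compute 2^(1/36) = 1.0194406437
Subtract 1: 1.0194406437 - 1 = 0.0194406437
Multiply by n: 36 * 0.0194406437 = 0.6998631732
Round to 4 dp: 0.6999

0.6999


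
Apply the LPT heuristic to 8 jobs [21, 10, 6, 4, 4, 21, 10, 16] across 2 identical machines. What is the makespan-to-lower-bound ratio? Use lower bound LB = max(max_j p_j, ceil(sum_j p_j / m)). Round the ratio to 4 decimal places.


LPT order: [21, 21, 16, 10, 10, 6, 4, 4]
Machine loads after assignment: [47, 45]
LPT makespan = 47
Lower bound = max(max_job, ceil(total/2)) = max(21, 46) = 46
Ratio = 47 / 46 = 1.0217

1.0217


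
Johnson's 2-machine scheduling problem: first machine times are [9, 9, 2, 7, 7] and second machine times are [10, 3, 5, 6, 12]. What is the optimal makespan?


Apply Johnson's rule:
  Group 1 (a <= b): [(3, 2, 5), (5, 7, 12), (1, 9, 10)]
  Group 2 (a > b): [(4, 7, 6), (2, 9, 3)]
Optimal job order: [3, 5, 1, 4, 2]
Schedule:
  Job 3: M1 done at 2, M2 done at 7
  Job 5: M1 done at 9, M2 done at 21
  Job 1: M1 done at 18, M2 done at 31
  Job 4: M1 done at 25, M2 done at 37
  Job 2: M1 done at 34, M2 done at 40
Makespan = 40

40


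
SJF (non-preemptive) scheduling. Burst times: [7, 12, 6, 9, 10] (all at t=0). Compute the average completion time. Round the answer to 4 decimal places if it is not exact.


SJF order (ascending): [6, 7, 9, 10, 12]
Completion times:
  Job 1: burst=6, C=6
  Job 2: burst=7, C=13
  Job 3: burst=9, C=22
  Job 4: burst=10, C=32
  Job 5: burst=12, C=44
Average completion = 117/5 = 23.4

23.4


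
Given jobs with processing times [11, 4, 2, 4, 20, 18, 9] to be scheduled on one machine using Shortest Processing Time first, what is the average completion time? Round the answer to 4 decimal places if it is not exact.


Sort jobs by processing time (SPT order): [2, 4, 4, 9, 11, 18, 20]
Compute completion times sequentially:
  Job 1: processing = 2, completes at 2
  Job 2: processing = 4, completes at 6
  Job 3: processing = 4, completes at 10
  Job 4: processing = 9, completes at 19
  Job 5: processing = 11, completes at 30
  Job 6: processing = 18, completes at 48
  Job 7: processing = 20, completes at 68
Sum of completion times = 183
Average completion time = 183/7 = 26.1429

26.1429


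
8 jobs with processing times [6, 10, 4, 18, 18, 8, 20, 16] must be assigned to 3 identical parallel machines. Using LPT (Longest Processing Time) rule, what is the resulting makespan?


Sort jobs in decreasing order (LPT): [20, 18, 18, 16, 10, 8, 6, 4]
Assign each job to the least loaded machine:
  Machine 1: jobs [20, 8, 6], load = 34
  Machine 2: jobs [18, 16], load = 34
  Machine 3: jobs [18, 10, 4], load = 32
Makespan = max load = 34

34


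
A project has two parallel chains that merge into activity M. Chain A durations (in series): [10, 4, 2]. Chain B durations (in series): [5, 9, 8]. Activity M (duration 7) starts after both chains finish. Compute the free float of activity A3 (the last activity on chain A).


ES(A3) = sum of predecessors on chain A = 14
EF(A3) = ES + duration = 14 + 2 = 16
Successor of A3 is M. ES(M) = max(sum(A), sum(B)) = max(16, 22) = 22
Free float = ES(successor) - EF(current) = 22 - 16 = 6

6


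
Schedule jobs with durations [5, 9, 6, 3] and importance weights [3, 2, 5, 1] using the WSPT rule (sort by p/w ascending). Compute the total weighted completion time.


Compute p/w ratios and sort ascending (WSPT): [(6, 5), (5, 3), (3, 1), (9, 2)]
Compute weighted completion times:
  Job (p=6,w=5): C=6, w*C=5*6=30
  Job (p=5,w=3): C=11, w*C=3*11=33
  Job (p=3,w=1): C=14, w*C=1*14=14
  Job (p=9,w=2): C=23, w*C=2*23=46
Total weighted completion time = 123

123


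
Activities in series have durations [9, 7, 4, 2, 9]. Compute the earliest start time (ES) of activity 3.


Activity 3 starts after activities 1 through 2 complete.
Predecessor durations: [9, 7]
ES = 9 + 7 = 16

16


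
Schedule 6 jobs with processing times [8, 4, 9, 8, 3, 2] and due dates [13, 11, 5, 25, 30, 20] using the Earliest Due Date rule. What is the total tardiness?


Sort by due date (EDD order): [(9, 5), (4, 11), (8, 13), (2, 20), (8, 25), (3, 30)]
Compute completion times and tardiness:
  Job 1: p=9, d=5, C=9, tardiness=max(0,9-5)=4
  Job 2: p=4, d=11, C=13, tardiness=max(0,13-11)=2
  Job 3: p=8, d=13, C=21, tardiness=max(0,21-13)=8
  Job 4: p=2, d=20, C=23, tardiness=max(0,23-20)=3
  Job 5: p=8, d=25, C=31, tardiness=max(0,31-25)=6
  Job 6: p=3, d=30, C=34, tardiness=max(0,34-30)=4
Total tardiness = 27

27


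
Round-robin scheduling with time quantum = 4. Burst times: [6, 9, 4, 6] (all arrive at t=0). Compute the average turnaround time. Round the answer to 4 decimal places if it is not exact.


Time quantum = 4
Execution trace:
  J1 runs 4 units, time = 4
  J2 runs 4 units, time = 8
  J3 runs 4 units, time = 12
  J4 runs 4 units, time = 16
  J1 runs 2 units, time = 18
  J2 runs 4 units, time = 22
  J4 runs 2 units, time = 24
  J2 runs 1 units, time = 25
Finish times: [18, 25, 12, 24]
Average turnaround = 79/4 = 19.75

19.75


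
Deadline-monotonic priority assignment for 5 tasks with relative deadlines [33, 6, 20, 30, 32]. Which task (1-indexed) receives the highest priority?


Sort tasks by relative deadline (ascending):
  Task 2: deadline = 6
  Task 3: deadline = 20
  Task 4: deadline = 30
  Task 5: deadline = 32
  Task 1: deadline = 33
Priority order (highest first): [2, 3, 4, 5, 1]
Highest priority task = 2

2


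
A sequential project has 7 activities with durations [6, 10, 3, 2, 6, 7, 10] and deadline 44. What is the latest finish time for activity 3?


LF(activity 3) = deadline - sum of successor durations
Successors: activities 4 through 7 with durations [2, 6, 7, 10]
Sum of successor durations = 25
LF = 44 - 25 = 19

19


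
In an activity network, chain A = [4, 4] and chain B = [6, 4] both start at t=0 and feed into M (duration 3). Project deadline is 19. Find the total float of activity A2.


Forward pass: ES(A2) = sum of predecessors on chain A = 4
EF = ES + duration = 4 + 4 = 8
Backward pass: LF(M) = deadline = 19; LS(M) = 19 - 3 = 16
LF(A2) = LS(M) - sum(successors on chain A) = 16 - 0 = 16
LS = LF - duration = 16 - 4 = 12
Total float = LS - ES = 12 - 4 = 8

8


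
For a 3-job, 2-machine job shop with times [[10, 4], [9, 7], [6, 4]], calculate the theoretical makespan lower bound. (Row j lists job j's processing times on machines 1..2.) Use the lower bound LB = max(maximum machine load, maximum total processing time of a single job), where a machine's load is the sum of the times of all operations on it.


Machine loads:
  Machine 1: 10 + 9 + 6 = 25
  Machine 2: 4 + 7 + 4 = 15
Max machine load = 25
Job totals:
  Job 1: 14
  Job 2: 16
  Job 3: 10
Max job total = 16
Lower bound = max(25, 16) = 25

25


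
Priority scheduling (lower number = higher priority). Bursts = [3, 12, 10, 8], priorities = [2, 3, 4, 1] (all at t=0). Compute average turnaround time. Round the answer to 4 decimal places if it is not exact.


Sort by priority (ascending = highest first):
Order: [(1, 8), (2, 3), (3, 12), (4, 10)]
Completion times:
  Priority 1, burst=8, C=8
  Priority 2, burst=3, C=11
  Priority 3, burst=12, C=23
  Priority 4, burst=10, C=33
Average turnaround = 75/4 = 18.75

18.75


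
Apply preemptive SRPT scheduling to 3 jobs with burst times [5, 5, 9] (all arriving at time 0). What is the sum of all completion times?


Since all jobs arrive at t=0, SRPT equals SPT ordering.
SPT order: [5, 5, 9]
Completion times:
  Job 1: p=5, C=5
  Job 2: p=5, C=10
  Job 3: p=9, C=19
Total completion time = 5 + 10 + 19 = 34

34


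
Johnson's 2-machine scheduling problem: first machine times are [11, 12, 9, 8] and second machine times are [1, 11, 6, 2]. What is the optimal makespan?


Apply Johnson's rule:
  Group 1 (a <= b): []
  Group 2 (a > b): [(2, 12, 11), (3, 9, 6), (4, 8, 2), (1, 11, 1)]
Optimal job order: [2, 3, 4, 1]
Schedule:
  Job 2: M1 done at 12, M2 done at 23
  Job 3: M1 done at 21, M2 done at 29
  Job 4: M1 done at 29, M2 done at 31
  Job 1: M1 done at 40, M2 done at 41
Makespan = 41

41


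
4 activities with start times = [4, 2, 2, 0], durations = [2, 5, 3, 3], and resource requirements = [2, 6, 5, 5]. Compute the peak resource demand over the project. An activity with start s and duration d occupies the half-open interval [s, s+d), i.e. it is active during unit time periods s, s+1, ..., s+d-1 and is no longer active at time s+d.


Each activity i is active on [start_i, start_i + duration_i).
Compute total resource usage per time slot:
  t=0: active resources = [5], total = 5
  t=1: active resources = [5], total = 5
  t=2: active resources = [6, 5, 5], total = 16
  t=3: active resources = [6, 5], total = 11
  t=4: active resources = [2, 6, 5], total = 13
  t=5: active resources = [2, 6], total = 8
  t=6: active resources = [6], total = 6
Peak resource demand = 16

16


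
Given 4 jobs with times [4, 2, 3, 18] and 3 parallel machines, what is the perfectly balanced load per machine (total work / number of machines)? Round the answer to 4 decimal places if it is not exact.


Total processing time = 4 + 2 + 3 + 18 = 27
Number of machines = 3
Ideal balanced load = 27 / 3 = 9.0

9.0


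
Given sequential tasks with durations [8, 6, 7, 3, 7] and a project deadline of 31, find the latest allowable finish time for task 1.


LF(activity 1) = deadline - sum of successor durations
Successors: activities 2 through 5 with durations [6, 7, 3, 7]
Sum of successor durations = 23
LF = 31 - 23 = 8

8


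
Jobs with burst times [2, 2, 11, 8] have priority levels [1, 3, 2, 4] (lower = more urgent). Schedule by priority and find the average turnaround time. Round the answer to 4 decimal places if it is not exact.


Sort by priority (ascending = highest first):
Order: [(1, 2), (2, 11), (3, 2), (4, 8)]
Completion times:
  Priority 1, burst=2, C=2
  Priority 2, burst=11, C=13
  Priority 3, burst=2, C=15
  Priority 4, burst=8, C=23
Average turnaround = 53/4 = 13.25

13.25


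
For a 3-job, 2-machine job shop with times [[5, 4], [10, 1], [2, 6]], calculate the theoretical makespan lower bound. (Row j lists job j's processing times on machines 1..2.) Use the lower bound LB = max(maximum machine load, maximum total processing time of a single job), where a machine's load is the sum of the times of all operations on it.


Machine loads:
  Machine 1: 5 + 10 + 2 = 17
  Machine 2: 4 + 1 + 6 = 11
Max machine load = 17
Job totals:
  Job 1: 9
  Job 2: 11
  Job 3: 8
Max job total = 11
Lower bound = max(17, 11) = 17

17


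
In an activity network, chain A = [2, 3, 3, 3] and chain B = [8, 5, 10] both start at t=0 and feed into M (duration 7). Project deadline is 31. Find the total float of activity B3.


Forward pass: ES(B3) = sum of predecessors on chain B = 13
EF = ES + duration = 13 + 10 = 23
Backward pass: LF(M) = deadline = 31; LS(M) = 31 - 7 = 24
LF(B3) = LS(M) - sum(successors on chain B) = 24 - 0 = 24
LS = LF - duration = 24 - 10 = 14
Total float = LS - ES = 14 - 13 = 1

1


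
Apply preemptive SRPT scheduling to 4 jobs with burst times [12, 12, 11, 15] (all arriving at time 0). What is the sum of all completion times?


Since all jobs arrive at t=0, SRPT equals SPT ordering.
SPT order: [11, 12, 12, 15]
Completion times:
  Job 1: p=11, C=11
  Job 2: p=12, C=23
  Job 3: p=12, C=35
  Job 4: p=15, C=50
Total completion time = 11 + 23 + 35 + 50 = 119

119


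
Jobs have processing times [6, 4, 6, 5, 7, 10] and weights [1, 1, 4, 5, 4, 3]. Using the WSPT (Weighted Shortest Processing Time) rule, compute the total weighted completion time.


Compute p/w ratios and sort ascending (WSPT): [(5, 5), (6, 4), (7, 4), (10, 3), (4, 1), (6, 1)]
Compute weighted completion times:
  Job (p=5,w=5): C=5, w*C=5*5=25
  Job (p=6,w=4): C=11, w*C=4*11=44
  Job (p=7,w=4): C=18, w*C=4*18=72
  Job (p=10,w=3): C=28, w*C=3*28=84
  Job (p=4,w=1): C=32, w*C=1*32=32
  Job (p=6,w=1): C=38, w*C=1*38=38
Total weighted completion time = 295

295


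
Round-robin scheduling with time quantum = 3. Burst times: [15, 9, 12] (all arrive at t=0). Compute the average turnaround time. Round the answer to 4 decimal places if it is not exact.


Time quantum = 3
Execution trace:
  J1 runs 3 units, time = 3
  J2 runs 3 units, time = 6
  J3 runs 3 units, time = 9
  J1 runs 3 units, time = 12
  J2 runs 3 units, time = 15
  J3 runs 3 units, time = 18
  J1 runs 3 units, time = 21
  J2 runs 3 units, time = 24
  J3 runs 3 units, time = 27
  J1 runs 3 units, time = 30
  J3 runs 3 units, time = 33
  J1 runs 3 units, time = 36
Finish times: [36, 24, 33]
Average turnaround = 93/3 = 31.0

31.0


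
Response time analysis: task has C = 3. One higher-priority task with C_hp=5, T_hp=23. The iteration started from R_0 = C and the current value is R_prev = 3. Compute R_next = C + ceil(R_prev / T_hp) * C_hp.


R_next = C + ceil(R_prev / T_hp) * C_hp
ceil(3 / 23) = ceil(0.1304) = 1
Interference = 1 * 5 = 5
R_next = 3 + 5 = 8

8


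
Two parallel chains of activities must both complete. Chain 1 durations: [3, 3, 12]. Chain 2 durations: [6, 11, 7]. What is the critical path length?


Path A total = 3 + 3 + 12 = 18
Path B total = 6 + 11 + 7 = 24
Critical path = longest path = max(18, 24) = 24

24


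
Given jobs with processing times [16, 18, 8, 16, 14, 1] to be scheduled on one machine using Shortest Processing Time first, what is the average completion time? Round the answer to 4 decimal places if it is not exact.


Sort jobs by processing time (SPT order): [1, 8, 14, 16, 16, 18]
Compute completion times sequentially:
  Job 1: processing = 1, completes at 1
  Job 2: processing = 8, completes at 9
  Job 3: processing = 14, completes at 23
  Job 4: processing = 16, completes at 39
  Job 5: processing = 16, completes at 55
  Job 6: processing = 18, completes at 73
Sum of completion times = 200
Average completion time = 200/6 = 33.3333

33.3333


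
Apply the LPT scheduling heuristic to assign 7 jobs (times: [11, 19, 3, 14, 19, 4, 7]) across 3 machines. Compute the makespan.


Sort jobs in decreasing order (LPT): [19, 19, 14, 11, 7, 4, 3]
Assign each job to the least loaded machine:
  Machine 1: jobs [19, 7], load = 26
  Machine 2: jobs [19, 4, 3], load = 26
  Machine 3: jobs [14, 11], load = 25
Makespan = max load = 26

26


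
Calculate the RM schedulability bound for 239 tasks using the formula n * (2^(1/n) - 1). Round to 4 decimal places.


Compute 2^(1/239) = 1.0029044070
Subtract 1: 1.0029044070 - 1 = 0.0029044070
Multiply by n: 239 * 0.0029044070 = 0.6941532730
Round to 4 dp: 0.6942

0.6942


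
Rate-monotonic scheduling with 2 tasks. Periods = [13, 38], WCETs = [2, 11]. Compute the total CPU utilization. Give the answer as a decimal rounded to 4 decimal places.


Compute individual utilizations (exact fractions):
  Task 1: C/T = 2/13 (approx. 0.1538)
  Task 2: C/T = 11/38 (approx. 0.2895)
Total utilization U = 2/13 + 11/38 = 219/494
Rounded to 4 decimal places: U = 0.4433
RM (Liu & Layland) bound for 2 tasks = 0.828427; compare with U = 219/494 (approx. 0.443320)
U <= bound, so schedulable by RM sufficient condition.

0.4433


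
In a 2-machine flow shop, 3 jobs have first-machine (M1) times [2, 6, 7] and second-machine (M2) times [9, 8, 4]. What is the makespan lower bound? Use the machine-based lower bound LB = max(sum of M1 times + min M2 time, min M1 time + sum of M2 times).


LB1 = sum(M1 times) + min(M2 times) = 15 + 4 = 19
LB2 = min(M1 times) + sum(M2 times) = 2 + 21 = 23
Lower bound = max(LB1, LB2) = max(19, 23) = 23

23


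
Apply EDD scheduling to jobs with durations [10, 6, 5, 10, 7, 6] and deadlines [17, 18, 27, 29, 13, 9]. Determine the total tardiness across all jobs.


Sort by due date (EDD order): [(6, 9), (7, 13), (10, 17), (6, 18), (5, 27), (10, 29)]
Compute completion times and tardiness:
  Job 1: p=6, d=9, C=6, tardiness=max(0,6-9)=0
  Job 2: p=7, d=13, C=13, tardiness=max(0,13-13)=0
  Job 3: p=10, d=17, C=23, tardiness=max(0,23-17)=6
  Job 4: p=6, d=18, C=29, tardiness=max(0,29-18)=11
  Job 5: p=5, d=27, C=34, tardiness=max(0,34-27)=7
  Job 6: p=10, d=29, C=44, tardiness=max(0,44-29)=15
Total tardiness = 39

39


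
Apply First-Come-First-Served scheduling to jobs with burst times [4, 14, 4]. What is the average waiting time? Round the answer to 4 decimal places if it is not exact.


FCFS order (as given): [4, 14, 4]
Waiting times:
  Job 1: wait = 0
  Job 2: wait = 4
  Job 3: wait = 18
Sum of waiting times = 22
Average waiting time = 22/3 = 7.3333

7.3333


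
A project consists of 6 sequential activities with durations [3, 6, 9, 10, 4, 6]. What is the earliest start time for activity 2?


Activity 2 starts after activities 1 through 1 complete.
Predecessor durations: [3]
ES = 3 = 3

3


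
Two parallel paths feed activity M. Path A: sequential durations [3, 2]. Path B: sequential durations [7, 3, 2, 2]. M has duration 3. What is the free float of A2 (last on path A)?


ES(A2) = sum of predecessors on chain A = 3
EF(A2) = ES + duration = 3 + 2 = 5
Successor of A2 is M. ES(M) = max(sum(A), sum(B)) = max(5, 14) = 14
Free float = ES(successor) - EF(current) = 14 - 5 = 9

9


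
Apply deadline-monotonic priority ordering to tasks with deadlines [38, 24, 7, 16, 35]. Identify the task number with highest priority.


Sort tasks by relative deadline (ascending):
  Task 3: deadline = 7
  Task 4: deadline = 16
  Task 2: deadline = 24
  Task 5: deadline = 35
  Task 1: deadline = 38
Priority order (highest first): [3, 4, 2, 5, 1]
Highest priority task = 3

3


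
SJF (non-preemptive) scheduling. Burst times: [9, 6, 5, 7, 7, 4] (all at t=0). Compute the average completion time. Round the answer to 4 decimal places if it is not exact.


SJF order (ascending): [4, 5, 6, 7, 7, 9]
Completion times:
  Job 1: burst=4, C=4
  Job 2: burst=5, C=9
  Job 3: burst=6, C=15
  Job 4: burst=7, C=22
  Job 5: burst=7, C=29
  Job 6: burst=9, C=38
Average completion = 117/6 = 19.5

19.5


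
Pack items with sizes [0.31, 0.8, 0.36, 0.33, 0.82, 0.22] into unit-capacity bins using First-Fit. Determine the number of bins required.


Place items sequentially using First-Fit:
  Item 0.31 -> new Bin 1
  Item 0.8 -> new Bin 2
  Item 0.36 -> Bin 1 (now 0.67)
  Item 0.33 -> Bin 1 (now 1.0)
  Item 0.82 -> new Bin 3
  Item 0.22 -> new Bin 4
Total bins used = 4

4


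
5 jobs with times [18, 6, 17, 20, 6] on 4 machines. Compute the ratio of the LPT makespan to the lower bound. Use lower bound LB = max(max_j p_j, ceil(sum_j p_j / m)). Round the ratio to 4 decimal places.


LPT order: [20, 18, 17, 6, 6]
Machine loads after assignment: [20, 18, 17, 12]
LPT makespan = 20
Lower bound = max(max_job, ceil(total/4)) = max(20, 17) = 20
Ratio = 20 / 20 = 1.0

1.0


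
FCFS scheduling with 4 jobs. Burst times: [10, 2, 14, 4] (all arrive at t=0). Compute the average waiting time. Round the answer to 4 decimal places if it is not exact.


FCFS order (as given): [10, 2, 14, 4]
Waiting times:
  Job 1: wait = 0
  Job 2: wait = 10
  Job 3: wait = 12
  Job 4: wait = 26
Sum of waiting times = 48
Average waiting time = 48/4 = 12.0

12.0


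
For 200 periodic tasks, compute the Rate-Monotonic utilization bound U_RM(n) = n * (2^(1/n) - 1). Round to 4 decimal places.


Compute 2^(1/200) = 1.0034717485
Subtract 1: 1.0034717485 - 1 = 0.0034717485
Multiply by n: 200 * 0.0034717485 = 0.6943497000
Round to 4 dp: 0.6943

0.6943


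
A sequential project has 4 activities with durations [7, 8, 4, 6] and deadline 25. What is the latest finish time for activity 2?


LF(activity 2) = deadline - sum of successor durations
Successors: activities 3 through 4 with durations [4, 6]
Sum of successor durations = 10
LF = 25 - 10 = 15

15


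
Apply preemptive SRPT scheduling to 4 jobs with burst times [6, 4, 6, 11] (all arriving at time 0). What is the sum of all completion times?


Since all jobs arrive at t=0, SRPT equals SPT ordering.
SPT order: [4, 6, 6, 11]
Completion times:
  Job 1: p=4, C=4
  Job 2: p=6, C=10
  Job 3: p=6, C=16
  Job 4: p=11, C=27
Total completion time = 4 + 10 + 16 + 27 = 57

57


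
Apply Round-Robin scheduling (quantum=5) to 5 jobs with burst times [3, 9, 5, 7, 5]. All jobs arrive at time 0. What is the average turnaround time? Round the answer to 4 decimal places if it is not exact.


Time quantum = 5
Execution trace:
  J1 runs 3 units, time = 3
  J2 runs 5 units, time = 8
  J3 runs 5 units, time = 13
  J4 runs 5 units, time = 18
  J5 runs 5 units, time = 23
  J2 runs 4 units, time = 27
  J4 runs 2 units, time = 29
Finish times: [3, 27, 13, 29, 23]
Average turnaround = 95/5 = 19.0

19.0


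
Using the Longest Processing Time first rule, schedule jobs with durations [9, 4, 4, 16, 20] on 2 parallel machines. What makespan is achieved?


Sort jobs in decreasing order (LPT): [20, 16, 9, 4, 4]
Assign each job to the least loaded machine:
  Machine 1: jobs [20, 4, 4], load = 28
  Machine 2: jobs [16, 9], load = 25
Makespan = max load = 28

28


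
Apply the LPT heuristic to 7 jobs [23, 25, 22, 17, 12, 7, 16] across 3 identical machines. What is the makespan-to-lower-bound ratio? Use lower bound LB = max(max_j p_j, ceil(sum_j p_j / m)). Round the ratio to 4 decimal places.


LPT order: [25, 23, 22, 17, 16, 12, 7]
Machine loads after assignment: [44, 39, 39]
LPT makespan = 44
Lower bound = max(max_job, ceil(total/3)) = max(25, 41) = 41
Ratio = 44 / 41 = 1.0732

1.0732


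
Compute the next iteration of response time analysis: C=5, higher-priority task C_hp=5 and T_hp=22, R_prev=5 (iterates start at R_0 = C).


R_next = C + ceil(R_prev / T_hp) * C_hp
ceil(5 / 22) = ceil(0.2273) = 1
Interference = 1 * 5 = 5
R_next = 5 + 5 = 10

10


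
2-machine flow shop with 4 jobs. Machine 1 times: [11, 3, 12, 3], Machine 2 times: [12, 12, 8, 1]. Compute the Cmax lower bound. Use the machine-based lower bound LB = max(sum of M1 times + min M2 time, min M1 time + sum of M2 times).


LB1 = sum(M1 times) + min(M2 times) = 29 + 1 = 30
LB2 = min(M1 times) + sum(M2 times) = 3 + 33 = 36
Lower bound = max(LB1, LB2) = max(30, 36) = 36

36


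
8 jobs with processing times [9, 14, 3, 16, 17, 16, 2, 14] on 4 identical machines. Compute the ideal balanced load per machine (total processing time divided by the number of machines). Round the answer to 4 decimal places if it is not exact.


Total processing time = 9 + 14 + 3 + 16 + 17 + 16 + 2 + 14 = 91
Number of machines = 4
Ideal balanced load = 91 / 4 = 22.75

22.75


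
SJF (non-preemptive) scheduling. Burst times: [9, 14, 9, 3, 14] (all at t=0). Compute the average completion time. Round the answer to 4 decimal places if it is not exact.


SJF order (ascending): [3, 9, 9, 14, 14]
Completion times:
  Job 1: burst=3, C=3
  Job 2: burst=9, C=12
  Job 3: burst=9, C=21
  Job 4: burst=14, C=35
  Job 5: burst=14, C=49
Average completion = 120/5 = 24.0

24.0


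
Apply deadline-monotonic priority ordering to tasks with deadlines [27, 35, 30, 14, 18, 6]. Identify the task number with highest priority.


Sort tasks by relative deadline (ascending):
  Task 6: deadline = 6
  Task 4: deadline = 14
  Task 5: deadline = 18
  Task 1: deadline = 27
  Task 3: deadline = 30
  Task 2: deadline = 35
Priority order (highest first): [6, 4, 5, 1, 3, 2]
Highest priority task = 6

6


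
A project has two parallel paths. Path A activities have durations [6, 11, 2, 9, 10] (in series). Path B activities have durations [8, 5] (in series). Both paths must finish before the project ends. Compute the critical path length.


Path A total = 6 + 11 + 2 + 9 + 10 = 38
Path B total = 8 + 5 = 13
Critical path = longest path = max(38, 13) = 38

38


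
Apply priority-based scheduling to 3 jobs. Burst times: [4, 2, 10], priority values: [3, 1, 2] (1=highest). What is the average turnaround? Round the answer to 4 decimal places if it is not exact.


Sort by priority (ascending = highest first):
Order: [(1, 2), (2, 10), (3, 4)]
Completion times:
  Priority 1, burst=2, C=2
  Priority 2, burst=10, C=12
  Priority 3, burst=4, C=16
Average turnaround = 30/3 = 10.0

10.0


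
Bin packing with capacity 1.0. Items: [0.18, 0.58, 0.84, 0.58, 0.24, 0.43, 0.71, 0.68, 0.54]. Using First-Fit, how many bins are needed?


Place items sequentially using First-Fit:
  Item 0.18 -> new Bin 1
  Item 0.58 -> Bin 1 (now 0.76)
  Item 0.84 -> new Bin 2
  Item 0.58 -> new Bin 3
  Item 0.24 -> Bin 1 (now 1.0)
  Item 0.43 -> new Bin 4
  Item 0.71 -> new Bin 5
  Item 0.68 -> new Bin 6
  Item 0.54 -> Bin 4 (now 0.97)
Total bins used = 6

6


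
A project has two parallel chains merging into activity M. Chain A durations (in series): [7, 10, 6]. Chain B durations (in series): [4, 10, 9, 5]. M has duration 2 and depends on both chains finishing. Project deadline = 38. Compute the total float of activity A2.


Forward pass: ES(A2) = sum of predecessors on chain A = 7
EF = ES + duration = 7 + 10 = 17
Backward pass: LF(M) = deadline = 38; LS(M) = 38 - 2 = 36
LF(A2) = LS(M) - sum(successors on chain A) = 36 - 6 = 30
LS = LF - duration = 30 - 10 = 20
Total float = LS - ES = 20 - 7 = 13

13


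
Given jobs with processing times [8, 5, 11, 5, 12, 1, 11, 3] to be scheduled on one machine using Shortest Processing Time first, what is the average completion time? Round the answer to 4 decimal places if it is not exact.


Sort jobs by processing time (SPT order): [1, 3, 5, 5, 8, 11, 11, 12]
Compute completion times sequentially:
  Job 1: processing = 1, completes at 1
  Job 2: processing = 3, completes at 4
  Job 3: processing = 5, completes at 9
  Job 4: processing = 5, completes at 14
  Job 5: processing = 8, completes at 22
  Job 6: processing = 11, completes at 33
  Job 7: processing = 11, completes at 44
  Job 8: processing = 12, completes at 56
Sum of completion times = 183
Average completion time = 183/8 = 22.875

22.875


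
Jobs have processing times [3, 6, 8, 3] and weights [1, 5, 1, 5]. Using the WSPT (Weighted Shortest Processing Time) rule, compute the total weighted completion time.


Compute p/w ratios and sort ascending (WSPT): [(3, 5), (6, 5), (3, 1), (8, 1)]
Compute weighted completion times:
  Job (p=3,w=5): C=3, w*C=5*3=15
  Job (p=6,w=5): C=9, w*C=5*9=45
  Job (p=3,w=1): C=12, w*C=1*12=12
  Job (p=8,w=1): C=20, w*C=1*20=20
Total weighted completion time = 92

92


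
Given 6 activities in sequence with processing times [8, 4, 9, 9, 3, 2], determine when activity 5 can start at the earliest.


Activity 5 starts after activities 1 through 4 complete.
Predecessor durations: [8, 4, 9, 9]
ES = 8 + 4 + 9 + 9 = 30

30


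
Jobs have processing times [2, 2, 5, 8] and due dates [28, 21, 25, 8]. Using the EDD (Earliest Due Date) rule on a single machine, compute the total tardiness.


Sort by due date (EDD order): [(8, 8), (2, 21), (5, 25), (2, 28)]
Compute completion times and tardiness:
  Job 1: p=8, d=8, C=8, tardiness=max(0,8-8)=0
  Job 2: p=2, d=21, C=10, tardiness=max(0,10-21)=0
  Job 3: p=5, d=25, C=15, tardiness=max(0,15-25)=0
  Job 4: p=2, d=28, C=17, tardiness=max(0,17-28)=0
Total tardiness = 0

0


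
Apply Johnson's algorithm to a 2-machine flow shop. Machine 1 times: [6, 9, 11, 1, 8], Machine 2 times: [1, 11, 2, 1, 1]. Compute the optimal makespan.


Apply Johnson's rule:
  Group 1 (a <= b): [(4, 1, 1), (2, 9, 11)]
  Group 2 (a > b): [(3, 11, 2), (1, 6, 1), (5, 8, 1)]
Optimal job order: [4, 2, 3, 1, 5]
Schedule:
  Job 4: M1 done at 1, M2 done at 2
  Job 2: M1 done at 10, M2 done at 21
  Job 3: M1 done at 21, M2 done at 23
  Job 1: M1 done at 27, M2 done at 28
  Job 5: M1 done at 35, M2 done at 36
Makespan = 36

36


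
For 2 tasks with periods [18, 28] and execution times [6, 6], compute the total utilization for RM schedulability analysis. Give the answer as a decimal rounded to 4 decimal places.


Compute individual utilizations (exact fractions):
  Task 1: C/T = 6/18 = 1/3 (approx. 0.3333)
  Task 2: C/T = 6/28 = 3/14 (approx. 0.2143)
Total utilization U = 1/3 + 3/14 = 23/42
Rounded to 4 decimal places: U = 0.5476
RM (Liu & Layland) bound for 2 tasks = 0.828427; compare with U = 23/42 (approx. 0.547619)
U <= bound, so schedulable by RM sufficient condition.

0.5476


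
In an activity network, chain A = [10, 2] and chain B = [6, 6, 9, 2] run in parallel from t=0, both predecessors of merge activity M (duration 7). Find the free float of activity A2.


ES(A2) = sum of predecessors on chain A = 10
EF(A2) = ES + duration = 10 + 2 = 12
Successor of A2 is M. ES(M) = max(sum(A), sum(B)) = max(12, 23) = 23
Free float = ES(successor) - EF(current) = 23 - 12 = 11

11


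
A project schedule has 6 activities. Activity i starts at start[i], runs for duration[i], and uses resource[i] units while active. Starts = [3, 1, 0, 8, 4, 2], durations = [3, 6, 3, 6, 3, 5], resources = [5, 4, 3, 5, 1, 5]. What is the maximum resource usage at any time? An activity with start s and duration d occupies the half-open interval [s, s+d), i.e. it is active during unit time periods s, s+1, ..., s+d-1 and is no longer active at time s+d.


Each activity i is active on [start_i, start_i + duration_i).
Compute total resource usage per time slot:
  t=0: active resources = [3], total = 3
  t=1: active resources = [4, 3], total = 7
  t=2: active resources = [4, 3, 5], total = 12
  t=3: active resources = [5, 4, 5], total = 14
  t=4: active resources = [5, 4, 1, 5], total = 15
  t=5: active resources = [5, 4, 1, 5], total = 15
  t=6: active resources = [4, 1, 5], total = 10
  t=7: active resources = [], total = 0
  t=8: active resources = [5], total = 5
  t=9: active resources = [5], total = 5
  t=10: active resources = [5], total = 5
  t=11: active resources = [5], total = 5
  t=12: active resources = [5], total = 5
  t=13: active resources = [5], total = 5
Peak resource demand = 15

15


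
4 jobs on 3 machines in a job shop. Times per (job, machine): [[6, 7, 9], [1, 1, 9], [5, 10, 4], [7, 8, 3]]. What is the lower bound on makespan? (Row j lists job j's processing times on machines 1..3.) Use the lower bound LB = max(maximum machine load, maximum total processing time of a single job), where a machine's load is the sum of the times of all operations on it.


Machine loads:
  Machine 1: 6 + 1 + 5 + 7 = 19
  Machine 2: 7 + 1 + 10 + 8 = 26
  Machine 3: 9 + 9 + 4 + 3 = 25
Max machine load = 26
Job totals:
  Job 1: 22
  Job 2: 11
  Job 3: 19
  Job 4: 18
Max job total = 22
Lower bound = max(26, 22) = 26

26


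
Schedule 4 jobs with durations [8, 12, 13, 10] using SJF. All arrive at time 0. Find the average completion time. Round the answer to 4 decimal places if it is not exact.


SJF order (ascending): [8, 10, 12, 13]
Completion times:
  Job 1: burst=8, C=8
  Job 2: burst=10, C=18
  Job 3: burst=12, C=30
  Job 4: burst=13, C=43
Average completion = 99/4 = 24.75

24.75


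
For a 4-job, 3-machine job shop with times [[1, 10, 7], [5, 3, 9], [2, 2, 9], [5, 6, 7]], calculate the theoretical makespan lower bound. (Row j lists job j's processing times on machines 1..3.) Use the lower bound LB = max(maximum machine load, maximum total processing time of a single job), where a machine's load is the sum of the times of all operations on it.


Machine loads:
  Machine 1: 1 + 5 + 2 + 5 = 13
  Machine 2: 10 + 3 + 2 + 6 = 21
  Machine 3: 7 + 9 + 9 + 7 = 32
Max machine load = 32
Job totals:
  Job 1: 18
  Job 2: 17
  Job 3: 13
  Job 4: 18
Max job total = 18
Lower bound = max(32, 18) = 32

32


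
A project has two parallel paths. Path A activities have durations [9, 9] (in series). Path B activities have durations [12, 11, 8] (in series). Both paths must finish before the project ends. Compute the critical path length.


Path A total = 9 + 9 = 18
Path B total = 12 + 11 + 8 = 31
Critical path = longest path = max(18, 31) = 31

31


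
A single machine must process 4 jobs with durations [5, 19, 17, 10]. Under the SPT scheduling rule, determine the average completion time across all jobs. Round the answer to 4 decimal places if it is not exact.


Sort jobs by processing time (SPT order): [5, 10, 17, 19]
Compute completion times sequentially:
  Job 1: processing = 5, completes at 5
  Job 2: processing = 10, completes at 15
  Job 3: processing = 17, completes at 32
  Job 4: processing = 19, completes at 51
Sum of completion times = 103
Average completion time = 103/4 = 25.75

25.75


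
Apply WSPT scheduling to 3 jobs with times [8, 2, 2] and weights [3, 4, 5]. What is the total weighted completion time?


Compute p/w ratios and sort ascending (WSPT): [(2, 5), (2, 4), (8, 3)]
Compute weighted completion times:
  Job (p=2,w=5): C=2, w*C=5*2=10
  Job (p=2,w=4): C=4, w*C=4*4=16
  Job (p=8,w=3): C=12, w*C=3*12=36
Total weighted completion time = 62

62


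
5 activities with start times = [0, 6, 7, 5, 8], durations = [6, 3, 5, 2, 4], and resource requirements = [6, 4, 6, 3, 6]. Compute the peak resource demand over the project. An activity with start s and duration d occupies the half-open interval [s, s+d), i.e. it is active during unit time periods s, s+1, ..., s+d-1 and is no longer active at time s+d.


Each activity i is active on [start_i, start_i + duration_i).
Compute total resource usage per time slot:
  t=0: active resources = [6], total = 6
  t=1: active resources = [6], total = 6
  t=2: active resources = [6], total = 6
  t=3: active resources = [6], total = 6
  t=4: active resources = [6], total = 6
  t=5: active resources = [6, 3], total = 9
  t=6: active resources = [4, 3], total = 7
  t=7: active resources = [4, 6], total = 10
  t=8: active resources = [4, 6, 6], total = 16
  t=9: active resources = [6, 6], total = 12
  t=10: active resources = [6, 6], total = 12
  t=11: active resources = [6, 6], total = 12
Peak resource demand = 16

16


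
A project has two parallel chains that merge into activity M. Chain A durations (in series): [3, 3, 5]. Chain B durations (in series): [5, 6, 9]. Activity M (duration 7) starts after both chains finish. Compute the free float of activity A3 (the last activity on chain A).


ES(A3) = sum of predecessors on chain A = 6
EF(A3) = ES + duration = 6 + 5 = 11
Successor of A3 is M. ES(M) = max(sum(A), sum(B)) = max(11, 20) = 20
Free float = ES(successor) - EF(current) = 20 - 11 = 9

9


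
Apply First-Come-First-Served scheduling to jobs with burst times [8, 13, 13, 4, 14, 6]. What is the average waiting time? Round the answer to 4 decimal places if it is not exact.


FCFS order (as given): [8, 13, 13, 4, 14, 6]
Waiting times:
  Job 1: wait = 0
  Job 2: wait = 8
  Job 3: wait = 21
  Job 4: wait = 34
  Job 5: wait = 38
  Job 6: wait = 52
Sum of waiting times = 153
Average waiting time = 153/6 = 25.5

25.5


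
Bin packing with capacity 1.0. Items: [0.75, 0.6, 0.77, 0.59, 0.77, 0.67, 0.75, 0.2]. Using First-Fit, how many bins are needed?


Place items sequentially using First-Fit:
  Item 0.75 -> new Bin 1
  Item 0.6 -> new Bin 2
  Item 0.77 -> new Bin 3
  Item 0.59 -> new Bin 4
  Item 0.77 -> new Bin 5
  Item 0.67 -> new Bin 6
  Item 0.75 -> new Bin 7
  Item 0.2 -> Bin 1 (now 0.95)
Total bins used = 7

7


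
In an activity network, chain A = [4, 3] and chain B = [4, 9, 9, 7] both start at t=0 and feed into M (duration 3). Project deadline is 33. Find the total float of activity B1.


Forward pass: ES(B1) = sum of predecessors on chain B = 0
EF = ES + duration = 0 + 4 = 4
Backward pass: LF(M) = deadline = 33; LS(M) = 33 - 3 = 30
LF(B1) = LS(M) - sum(successors on chain B) = 30 - 25 = 5
LS = LF - duration = 5 - 4 = 1
Total float = LS - ES = 1 - 0 = 1

1


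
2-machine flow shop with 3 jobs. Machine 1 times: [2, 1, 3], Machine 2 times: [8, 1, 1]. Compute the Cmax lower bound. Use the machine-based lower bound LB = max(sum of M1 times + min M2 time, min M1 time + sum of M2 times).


LB1 = sum(M1 times) + min(M2 times) = 6 + 1 = 7
LB2 = min(M1 times) + sum(M2 times) = 1 + 10 = 11
Lower bound = max(LB1, LB2) = max(7, 11) = 11

11


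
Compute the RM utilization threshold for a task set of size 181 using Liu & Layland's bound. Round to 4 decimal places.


Compute 2^(1/181) = 1.0038368845
Subtract 1: 1.0038368845 - 1 = 0.0038368845
Multiply by n: 181 * 0.0038368845 = 0.6944760945
Round to 4 dp: 0.6945

0.6945
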